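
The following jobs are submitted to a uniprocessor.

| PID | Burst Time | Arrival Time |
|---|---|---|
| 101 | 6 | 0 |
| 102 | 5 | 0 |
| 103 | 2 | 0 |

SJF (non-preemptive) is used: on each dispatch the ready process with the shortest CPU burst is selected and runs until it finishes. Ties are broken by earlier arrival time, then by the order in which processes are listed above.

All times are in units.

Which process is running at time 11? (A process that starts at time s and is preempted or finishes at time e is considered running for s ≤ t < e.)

Gantt: | 103 0-2 | 102 2-7 | 101 7-13 |
Completion: 101=13  102=7  103=2
Turnaround (C−A): 101=13  102=7  103=2

101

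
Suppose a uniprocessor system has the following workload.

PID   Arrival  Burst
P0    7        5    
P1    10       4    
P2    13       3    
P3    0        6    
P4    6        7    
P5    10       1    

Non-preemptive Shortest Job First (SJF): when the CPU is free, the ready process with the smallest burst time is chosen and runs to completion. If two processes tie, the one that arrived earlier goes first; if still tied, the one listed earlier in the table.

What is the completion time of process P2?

17

Schedule: | P3 0-6 | P4 6-13 | P5 13-14 | P2 14-17 | P1 17-21 | P0 21-26 |
Completion: P0=26  P1=21  P2=17  P3=6  P4=13  P5=14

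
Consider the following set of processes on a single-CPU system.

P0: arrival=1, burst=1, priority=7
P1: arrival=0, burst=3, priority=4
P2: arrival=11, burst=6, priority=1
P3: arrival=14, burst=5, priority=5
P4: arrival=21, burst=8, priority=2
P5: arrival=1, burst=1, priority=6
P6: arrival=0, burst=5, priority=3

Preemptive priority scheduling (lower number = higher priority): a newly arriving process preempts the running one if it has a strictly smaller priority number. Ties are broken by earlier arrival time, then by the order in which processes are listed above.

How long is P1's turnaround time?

Schedule: | P6 0-5 | P1 5-8 | P5 8-9 | P0 9-10 | idle 10-11 | P2 11-17 | P3 17-21 | P4 21-29 | P3 29-30 |
Completion: P0=10  P1=8  P2=17  P3=30  P4=29  P5=9  P6=5
Turnaround(P1) = completion − arrival = 8 − 0 = 8

8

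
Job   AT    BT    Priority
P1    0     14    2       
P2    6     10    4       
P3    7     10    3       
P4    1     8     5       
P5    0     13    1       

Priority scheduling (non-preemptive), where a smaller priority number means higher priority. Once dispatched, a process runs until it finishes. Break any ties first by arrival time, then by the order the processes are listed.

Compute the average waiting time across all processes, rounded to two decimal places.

Gantt: | P5 0-13 | P1 13-27 | P3 27-37 | P2 37-47 | P4 47-55 |
Completion: P1=27  P2=47  P3=37  P4=55  P5=13
Turnaround (C−A): P1=27  P2=41  P3=30  P4=54  P5=13
Waiting times: P1=13, P2=31, P3=20, P4=46, P5=0
Average waiting = (13+31+20+46+0) / 5 = 110/5 = 22.00

22.00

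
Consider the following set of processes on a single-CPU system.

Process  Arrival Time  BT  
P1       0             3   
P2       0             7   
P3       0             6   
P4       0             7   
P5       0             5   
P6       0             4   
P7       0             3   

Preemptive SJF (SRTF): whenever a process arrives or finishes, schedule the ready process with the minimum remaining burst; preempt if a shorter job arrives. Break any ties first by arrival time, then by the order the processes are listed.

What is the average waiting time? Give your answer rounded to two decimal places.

11.86

Schedule: | P1 0-3 | P7 3-6 | P6 6-10 | P5 10-15 | P3 15-21 | P2 21-28 | P4 28-35 |
Completion: P1=3  P2=28  P3=21  P4=35  P5=15  P6=10  P7=6
Waiting times: P1=0, P2=21, P3=15, P4=28, P5=10, P6=6, P7=3
Average waiting = (0+21+15+28+10+6+3) / 7 = 83/7 = 11.86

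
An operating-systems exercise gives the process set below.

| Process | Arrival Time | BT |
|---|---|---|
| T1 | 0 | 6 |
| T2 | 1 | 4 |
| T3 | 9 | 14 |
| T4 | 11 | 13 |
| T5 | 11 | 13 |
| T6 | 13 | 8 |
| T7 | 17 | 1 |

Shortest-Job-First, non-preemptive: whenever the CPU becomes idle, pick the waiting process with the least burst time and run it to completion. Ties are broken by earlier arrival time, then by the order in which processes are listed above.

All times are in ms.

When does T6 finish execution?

33

Gantt: | T1 0-6 | T2 6-10 | T3 10-24 | T7 24-25 | T6 25-33 | T4 33-46 | T5 46-59 |
Completion: T1=6  T2=10  T3=24  T4=46  T5=59  T6=33  T7=25
Turnaround (C−A): T1=6  T2=9  T3=15  T4=35  T5=48  T6=20  T7=8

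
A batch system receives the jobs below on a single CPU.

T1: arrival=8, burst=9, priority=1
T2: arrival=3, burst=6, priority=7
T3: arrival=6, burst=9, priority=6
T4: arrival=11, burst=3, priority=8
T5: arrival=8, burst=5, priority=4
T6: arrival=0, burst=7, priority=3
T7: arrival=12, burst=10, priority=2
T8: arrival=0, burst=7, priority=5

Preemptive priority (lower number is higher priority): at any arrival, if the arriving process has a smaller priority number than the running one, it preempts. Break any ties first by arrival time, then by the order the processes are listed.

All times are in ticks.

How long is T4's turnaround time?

45

Schedule: | T6 0-7 | T8 7-8 | T1 8-17 | T7 17-27 | T5 27-32 | T8 32-38 | T3 38-47 | T2 47-53 | T4 53-56 |
Completion: T1=17  T2=53  T3=47  T4=56  T5=32  T6=7  T7=27  T8=38
Turnaround (C−A): T1=9  T2=50  T3=41  T4=45  T5=24  T6=7  T7=15  T8=38
Turnaround(T4) = completion − arrival = 56 − 11 = 45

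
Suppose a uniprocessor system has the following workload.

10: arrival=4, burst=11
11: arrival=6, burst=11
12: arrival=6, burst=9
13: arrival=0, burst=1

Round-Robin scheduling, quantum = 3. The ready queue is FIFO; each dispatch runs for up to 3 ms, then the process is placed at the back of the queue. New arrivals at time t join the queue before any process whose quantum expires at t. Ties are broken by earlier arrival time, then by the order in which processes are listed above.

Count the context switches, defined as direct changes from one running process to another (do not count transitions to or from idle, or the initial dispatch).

Schedule: | 13 0-1 | idle 1-4 | 10 4-7 | 11 7-10 | 12 10-13 | 10 13-16 | 11 16-19 | 12 19-22 | 10 22-25 | 11 25-28 | 12 28-31 | 10 31-33 | 11 33-35 |
Completion: 10=33  11=35  12=31  13=1

10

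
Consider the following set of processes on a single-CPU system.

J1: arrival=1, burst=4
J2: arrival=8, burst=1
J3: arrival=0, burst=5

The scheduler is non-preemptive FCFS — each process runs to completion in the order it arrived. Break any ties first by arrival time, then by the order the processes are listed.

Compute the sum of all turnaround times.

15

Timeline: | J3 0-5 | J1 5-9 | J2 9-10 |
Completion: J1=9  J2=10  J3=5
Turnaround = completion − arrival: J1=8, J2=2, J3=5
Total turnaround = 8 + 2 + 5 = 15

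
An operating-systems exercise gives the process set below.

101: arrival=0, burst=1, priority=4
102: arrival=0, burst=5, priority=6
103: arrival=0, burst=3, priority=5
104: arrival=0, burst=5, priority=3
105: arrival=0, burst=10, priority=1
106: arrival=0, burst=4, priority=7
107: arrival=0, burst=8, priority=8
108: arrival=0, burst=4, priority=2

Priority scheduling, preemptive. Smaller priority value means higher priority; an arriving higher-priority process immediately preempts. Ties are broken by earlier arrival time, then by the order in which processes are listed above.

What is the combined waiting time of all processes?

Schedule: | 105 0-10 | 108 10-14 | 104 14-19 | 101 19-20 | 103 20-23 | 102 23-28 | 106 28-32 | 107 32-40 |
Completion: 101=20  102=28  103=23  104=19  105=10  106=32  107=40  108=14
Turnaround (C−A): 101=20  102=28  103=23  104=19  105=10  106=32  107=40  108=14
Waiting = turnaround − burst: 101=19, 102=23, 103=20, 104=14, 105=0, 106=28, 107=32, 108=10
Total waiting = 19 + 23 + 20 + 14 + 0 + 28 + 32 + 10 = 146

146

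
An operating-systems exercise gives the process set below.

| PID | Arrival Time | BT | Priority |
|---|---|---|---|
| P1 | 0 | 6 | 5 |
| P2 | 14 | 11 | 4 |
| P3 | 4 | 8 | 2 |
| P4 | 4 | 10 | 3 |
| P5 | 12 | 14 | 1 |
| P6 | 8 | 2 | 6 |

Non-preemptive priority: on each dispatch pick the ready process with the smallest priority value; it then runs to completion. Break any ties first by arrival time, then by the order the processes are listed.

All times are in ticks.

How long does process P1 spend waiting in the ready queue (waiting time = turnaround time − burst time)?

Gantt: | P1 0-6 | P3 6-14 | P5 14-28 | P4 28-38 | P2 38-49 | P6 49-51 |
Completion: P1=6  P2=49  P3=14  P4=38  P5=28  P6=51
Turnaround (C−A): P1=6  P2=35  P3=10  P4=34  P5=16  P6=43
Waiting(P1) = turnaround − burst = 6 − 6 = 0

0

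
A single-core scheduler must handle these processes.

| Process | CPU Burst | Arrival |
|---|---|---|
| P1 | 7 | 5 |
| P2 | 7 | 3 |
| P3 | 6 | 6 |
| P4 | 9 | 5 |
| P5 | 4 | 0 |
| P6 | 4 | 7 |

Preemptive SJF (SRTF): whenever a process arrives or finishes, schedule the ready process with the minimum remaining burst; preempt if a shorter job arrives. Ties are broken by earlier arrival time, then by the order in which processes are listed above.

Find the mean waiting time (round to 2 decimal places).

Schedule: | P5 0-4 | P2 4-11 | P6 11-15 | P3 15-21 | P1 21-28 | P4 28-37 |
Completion: P1=28  P2=11  P3=21  P4=37  P5=4  P6=15
Turnaround (C−A): P1=23  P2=8  P3=15  P4=32  P5=4  P6=8
Waiting times: P1=16, P2=1, P3=9, P4=23, P5=0, P6=4
Average waiting = (16+1+9+23+0+4) / 6 = 53/6 = 8.83

8.83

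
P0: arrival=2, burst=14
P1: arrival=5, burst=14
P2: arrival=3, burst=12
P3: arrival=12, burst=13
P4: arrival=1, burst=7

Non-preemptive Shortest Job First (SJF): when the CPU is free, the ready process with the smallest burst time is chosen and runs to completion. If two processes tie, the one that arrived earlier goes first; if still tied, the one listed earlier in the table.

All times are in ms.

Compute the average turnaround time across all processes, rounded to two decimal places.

Timeline: | idle 0-1 | P4 1-8 | P2 8-20 | P3 20-33 | P0 33-47 | P1 47-61 |
Completion: P0=47  P1=61  P2=20  P3=33  P4=8
Turnaround times: P0=45, P1=56, P2=17, P3=21, P4=7
Average turnaround = (45+56+17+21+7) / 5 = 146/5 = 29.20

29.20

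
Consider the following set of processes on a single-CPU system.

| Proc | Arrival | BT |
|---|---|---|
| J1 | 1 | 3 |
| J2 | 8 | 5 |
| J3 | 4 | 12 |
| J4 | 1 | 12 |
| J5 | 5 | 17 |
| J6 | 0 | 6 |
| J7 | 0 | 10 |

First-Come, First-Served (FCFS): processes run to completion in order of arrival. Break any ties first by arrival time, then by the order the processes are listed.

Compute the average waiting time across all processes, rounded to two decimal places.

Schedule: | J6 0-6 | J7 6-16 | J1 16-19 | J4 19-31 | J3 31-43 | J5 43-60 | J2 60-65 |
Completion: J1=19  J2=65  J3=43  J4=31  J5=60  J6=6  J7=16
Turnaround (C−A): J1=18  J2=57  J3=39  J4=30  J5=55  J6=6  J7=16
Waiting times: J1=15, J2=52, J3=27, J4=18, J5=38, J6=0, J7=6
Average waiting = (15+52+27+18+38+0+6) / 7 = 156/7 = 22.29

22.29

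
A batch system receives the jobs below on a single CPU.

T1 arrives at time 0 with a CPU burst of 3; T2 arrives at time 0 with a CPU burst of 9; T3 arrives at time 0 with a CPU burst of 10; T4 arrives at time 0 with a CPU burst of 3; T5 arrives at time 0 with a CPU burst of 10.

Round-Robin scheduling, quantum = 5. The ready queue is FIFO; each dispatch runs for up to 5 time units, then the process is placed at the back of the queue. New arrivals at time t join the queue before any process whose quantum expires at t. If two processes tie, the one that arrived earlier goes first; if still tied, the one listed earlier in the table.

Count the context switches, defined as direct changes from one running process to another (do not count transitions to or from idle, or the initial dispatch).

Schedule: | T1 0-3 | T2 3-8 | T3 8-13 | T4 13-16 | T5 16-21 | T2 21-25 | T3 25-30 | T5 30-35 |
Completion: T1=3  T2=25  T3=30  T4=16  T5=35
Turnaround (C−A): T1=3  T2=25  T3=30  T4=16  T5=35

7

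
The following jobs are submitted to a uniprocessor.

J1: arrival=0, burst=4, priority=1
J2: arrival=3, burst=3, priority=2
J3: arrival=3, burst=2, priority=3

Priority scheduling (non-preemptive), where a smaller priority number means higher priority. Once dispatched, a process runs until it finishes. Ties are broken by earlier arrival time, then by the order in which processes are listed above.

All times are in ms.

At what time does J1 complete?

4

Gantt: | J1 0-4 | J2 4-7 | J3 7-9 |
Completion: J1=4  J2=7  J3=9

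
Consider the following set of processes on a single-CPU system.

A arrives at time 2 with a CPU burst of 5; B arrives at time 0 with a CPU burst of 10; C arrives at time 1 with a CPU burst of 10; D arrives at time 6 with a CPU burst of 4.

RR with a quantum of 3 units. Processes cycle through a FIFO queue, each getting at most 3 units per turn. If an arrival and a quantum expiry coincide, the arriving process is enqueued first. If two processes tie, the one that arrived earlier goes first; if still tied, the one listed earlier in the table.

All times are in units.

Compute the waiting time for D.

Timeline: | B 0-3 | C 3-6 | A 6-9 | B 9-12 | D 12-15 | C 15-18 | A 18-20 | B 20-23 | D 23-24 | C 24-27 | B 27-28 | C 28-29 |
Completion: A=20  B=28  C=29  D=24
Waiting(D) = turnaround − burst = 18 − 4 = 14

14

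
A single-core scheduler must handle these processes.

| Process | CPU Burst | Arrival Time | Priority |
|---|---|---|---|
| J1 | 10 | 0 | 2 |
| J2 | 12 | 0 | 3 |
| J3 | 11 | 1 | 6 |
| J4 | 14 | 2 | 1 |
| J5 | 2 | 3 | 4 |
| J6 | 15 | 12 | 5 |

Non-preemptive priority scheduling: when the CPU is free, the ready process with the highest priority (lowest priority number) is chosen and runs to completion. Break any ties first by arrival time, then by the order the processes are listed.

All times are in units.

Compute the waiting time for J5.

33

Gantt: | J1 0-10 | J4 10-24 | J2 24-36 | J5 36-38 | J6 38-53 | J3 53-64 |
Completion: J1=10  J2=36  J3=64  J4=24  J5=38  J6=53
Waiting(J5) = turnaround − burst = 35 − 2 = 33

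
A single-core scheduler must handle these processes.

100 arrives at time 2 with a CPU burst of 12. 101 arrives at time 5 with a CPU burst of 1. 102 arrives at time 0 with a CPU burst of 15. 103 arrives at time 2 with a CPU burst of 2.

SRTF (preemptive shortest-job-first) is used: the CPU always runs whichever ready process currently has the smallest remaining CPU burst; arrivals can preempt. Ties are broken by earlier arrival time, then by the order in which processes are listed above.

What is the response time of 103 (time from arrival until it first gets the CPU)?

Gantt: | 102 0-2 | 103 2-4 | 100 4-5 | 101 5-6 | 100 6-17 | 102 17-30 |
Completion: 100=17  101=6  102=30  103=4
Response(103) = first start − arrival = 2 − 2 = 0

0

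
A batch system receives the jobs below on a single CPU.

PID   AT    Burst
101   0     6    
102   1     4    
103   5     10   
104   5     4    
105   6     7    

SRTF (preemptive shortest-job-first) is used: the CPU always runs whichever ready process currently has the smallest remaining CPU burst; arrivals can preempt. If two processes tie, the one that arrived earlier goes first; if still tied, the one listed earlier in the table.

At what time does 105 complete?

21

Schedule: | 101 0-1 | 102 1-5 | 104 5-9 | 101 9-14 | 105 14-21 | 103 21-31 |
Completion: 101=14  102=5  103=31  104=9  105=21
Turnaround (C−A): 101=14  102=4  103=26  104=4  105=15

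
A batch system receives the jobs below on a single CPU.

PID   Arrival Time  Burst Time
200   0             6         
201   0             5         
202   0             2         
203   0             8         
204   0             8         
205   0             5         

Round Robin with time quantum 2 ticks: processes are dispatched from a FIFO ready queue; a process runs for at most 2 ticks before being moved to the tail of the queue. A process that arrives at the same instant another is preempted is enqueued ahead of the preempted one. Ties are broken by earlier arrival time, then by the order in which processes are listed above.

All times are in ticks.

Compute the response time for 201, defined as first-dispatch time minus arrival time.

2

Gantt: | 200 0-2 | 201 2-4 | 202 4-6 | 203 6-8 | 204 8-10 | 205 10-12 | 200 12-14 | 201 14-16 | 203 16-18 | 204 18-20 | 205 20-22 | 200 22-24 | 201 24-25 | 203 25-27 | 204 27-29 | 205 29-30 | 203 30-32 | 204 32-34 |
Completion: 200=24  201=25  202=6  203=32  204=34  205=30
Turnaround (C−A): 200=24  201=25  202=6  203=32  204=34  205=30
Response(201) = first start − arrival = 2 − 0 = 2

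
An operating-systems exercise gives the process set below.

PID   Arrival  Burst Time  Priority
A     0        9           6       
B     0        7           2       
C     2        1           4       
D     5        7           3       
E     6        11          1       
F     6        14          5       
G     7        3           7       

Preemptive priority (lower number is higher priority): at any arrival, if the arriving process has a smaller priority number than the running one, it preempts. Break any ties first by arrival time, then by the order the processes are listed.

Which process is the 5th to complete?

F

Timeline: | B 0-6 | E 6-17 | B 17-18 | D 18-25 | C 25-26 | F 26-40 | A 40-49 | G 49-52 |
Completion: A=49  B=18  C=26  D=25  E=17  F=40  G=52
Turnaround (C−A): A=49  B=18  C=24  D=20  E=11  F=34  G=45
Finish order: E → B → D → C → F → A → G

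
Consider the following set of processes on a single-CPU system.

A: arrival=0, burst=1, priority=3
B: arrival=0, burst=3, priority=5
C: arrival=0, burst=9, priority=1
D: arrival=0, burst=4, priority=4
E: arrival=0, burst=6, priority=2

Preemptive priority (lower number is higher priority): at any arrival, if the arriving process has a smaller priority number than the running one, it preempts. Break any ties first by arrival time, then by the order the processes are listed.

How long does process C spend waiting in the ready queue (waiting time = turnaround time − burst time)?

0

Gantt: | C 0-9 | E 9-15 | A 15-16 | D 16-20 | B 20-23 |
Completion: A=16  B=23  C=9  D=20  E=15
Waiting(C) = turnaround − burst = 9 − 9 = 0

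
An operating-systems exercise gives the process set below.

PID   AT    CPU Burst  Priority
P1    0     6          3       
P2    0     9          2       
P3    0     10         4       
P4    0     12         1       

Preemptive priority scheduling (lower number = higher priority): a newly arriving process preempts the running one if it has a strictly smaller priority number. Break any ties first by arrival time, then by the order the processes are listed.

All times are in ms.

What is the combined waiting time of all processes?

Timeline: | P4 0-12 | P2 12-21 | P1 21-27 | P3 27-37 |
Completion: P1=27  P2=21  P3=37  P4=12
Turnaround (C−A): P1=27  P2=21  P3=37  P4=12
Waiting = turnaround − burst: P1=21, P2=12, P3=27, P4=0
Total waiting = 21 + 12 + 27 + 0 = 60

60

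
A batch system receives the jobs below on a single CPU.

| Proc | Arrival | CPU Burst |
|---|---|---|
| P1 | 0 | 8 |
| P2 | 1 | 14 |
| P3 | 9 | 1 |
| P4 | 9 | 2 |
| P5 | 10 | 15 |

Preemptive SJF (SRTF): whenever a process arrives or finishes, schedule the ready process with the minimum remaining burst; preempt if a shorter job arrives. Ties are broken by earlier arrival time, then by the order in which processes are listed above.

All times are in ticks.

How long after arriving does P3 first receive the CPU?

0

Gantt: | P1 0-8 | P2 8-9 | P3 9-10 | P4 10-12 | P2 12-25 | P5 25-40 |
Completion: P1=8  P2=25  P3=10  P4=12  P5=40
Response(P3) = first start − arrival = 9 − 9 = 0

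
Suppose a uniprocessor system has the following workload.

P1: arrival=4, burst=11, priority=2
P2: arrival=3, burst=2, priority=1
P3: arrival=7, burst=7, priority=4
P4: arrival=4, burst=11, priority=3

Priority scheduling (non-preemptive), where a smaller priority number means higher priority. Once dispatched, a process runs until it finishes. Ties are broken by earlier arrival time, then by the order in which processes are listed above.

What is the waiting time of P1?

1

Timeline: | idle 0-3 | P2 3-5 | P1 5-16 | P4 16-27 | P3 27-34 |
Completion: P1=16  P2=5  P3=34  P4=27
Turnaround (C−A): P1=12  P2=2  P3=27  P4=23
Waiting(P1) = turnaround − burst = 12 − 11 = 1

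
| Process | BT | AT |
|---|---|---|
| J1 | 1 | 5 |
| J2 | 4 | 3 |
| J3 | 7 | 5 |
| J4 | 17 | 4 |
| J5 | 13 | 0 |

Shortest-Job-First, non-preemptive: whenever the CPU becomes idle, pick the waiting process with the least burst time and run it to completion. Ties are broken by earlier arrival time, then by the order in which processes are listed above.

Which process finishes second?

Timeline: | J5 0-13 | J1 13-14 | J2 14-18 | J3 18-25 | J4 25-42 |
Completion: J1=14  J2=18  J3=25  J4=42  J5=13
Finish order: J5 → J1 → J2 → J3 → J4

J1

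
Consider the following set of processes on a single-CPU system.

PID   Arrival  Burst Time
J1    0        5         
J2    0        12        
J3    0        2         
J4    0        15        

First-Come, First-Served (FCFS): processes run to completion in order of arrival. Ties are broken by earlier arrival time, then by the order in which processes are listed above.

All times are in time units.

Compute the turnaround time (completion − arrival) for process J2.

17

Timeline: | J1 0-5 | J2 5-17 | J3 17-19 | J4 19-34 |
Completion: J1=5  J2=17  J3=19  J4=34
Turnaround (C−A): J1=5  J2=17  J3=19  J4=34
Turnaround(J2) = completion − arrival = 17 − 0 = 17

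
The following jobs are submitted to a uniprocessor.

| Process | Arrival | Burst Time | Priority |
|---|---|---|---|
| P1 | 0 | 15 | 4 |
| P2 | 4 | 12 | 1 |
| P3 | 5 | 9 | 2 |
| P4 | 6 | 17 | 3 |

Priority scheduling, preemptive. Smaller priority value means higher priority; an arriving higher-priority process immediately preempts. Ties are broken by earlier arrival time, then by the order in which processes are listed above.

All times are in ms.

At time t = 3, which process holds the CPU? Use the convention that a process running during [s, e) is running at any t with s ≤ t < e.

P1

Gantt: | P1 0-4 | P2 4-16 | P3 16-25 | P4 25-42 | P1 42-53 |
Completion: P1=53  P2=16  P3=25  P4=42
Turnaround (C−A): P1=53  P2=12  P3=20  P4=36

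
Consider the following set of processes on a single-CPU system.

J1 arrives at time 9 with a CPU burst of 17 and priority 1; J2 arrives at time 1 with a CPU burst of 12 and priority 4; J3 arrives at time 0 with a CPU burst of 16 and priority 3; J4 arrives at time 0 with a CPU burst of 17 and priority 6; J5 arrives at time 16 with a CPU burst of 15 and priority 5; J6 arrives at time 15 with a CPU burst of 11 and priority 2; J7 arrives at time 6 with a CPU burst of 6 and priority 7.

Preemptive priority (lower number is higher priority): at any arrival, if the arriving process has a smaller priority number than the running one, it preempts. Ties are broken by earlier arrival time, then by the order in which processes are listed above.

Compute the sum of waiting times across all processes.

275

Gantt: | J3 0-9 | J1 9-26 | J6 26-37 | J3 37-44 | J2 44-56 | J5 56-71 | J4 71-88 | J7 88-94 |
Completion: J1=26  J2=56  J3=44  J4=88  J5=71  J6=37  J7=94
Waiting = turnaround − burst: J1=0, J2=43, J3=28, J4=71, J5=40, J6=11, J7=82
Total waiting = 0 + 43 + 28 + 71 + 40 + 11 + 82 = 275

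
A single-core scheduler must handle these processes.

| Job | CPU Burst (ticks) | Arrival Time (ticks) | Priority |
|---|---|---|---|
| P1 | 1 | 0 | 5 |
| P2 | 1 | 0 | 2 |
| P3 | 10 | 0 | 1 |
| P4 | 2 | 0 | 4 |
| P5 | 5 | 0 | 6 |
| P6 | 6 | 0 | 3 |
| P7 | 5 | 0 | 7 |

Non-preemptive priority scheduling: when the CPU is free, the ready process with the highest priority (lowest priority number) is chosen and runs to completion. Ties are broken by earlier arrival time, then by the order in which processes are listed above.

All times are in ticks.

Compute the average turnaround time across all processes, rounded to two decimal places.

Gantt: | P3 0-10 | P2 10-11 | P6 11-17 | P4 17-19 | P1 19-20 | P5 20-25 | P7 25-30 |
Completion: P1=20  P2=11  P3=10  P4=19  P5=25  P6=17  P7=30
Turnaround (C−A): P1=20  P2=11  P3=10  P4=19  P5=25  P6=17  P7=30
Turnaround times: P1=20, P2=11, P3=10, P4=19, P5=25, P6=17, P7=30
Average turnaround = (20+11+10+19+25+17+30) / 7 = 132/7 = 18.86

18.86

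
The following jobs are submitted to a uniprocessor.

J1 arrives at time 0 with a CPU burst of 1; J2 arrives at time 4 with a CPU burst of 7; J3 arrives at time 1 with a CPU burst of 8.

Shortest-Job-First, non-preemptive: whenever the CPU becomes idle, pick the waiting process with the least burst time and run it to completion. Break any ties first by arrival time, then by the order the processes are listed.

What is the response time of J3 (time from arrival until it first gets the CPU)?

0

Gantt: | J1 0-1 | J3 1-9 | J2 9-16 |
Completion: J1=1  J2=16  J3=9
Turnaround (C−A): J1=1  J2=12  J3=8
Response(J3) = first start − arrival = 1 − 1 = 0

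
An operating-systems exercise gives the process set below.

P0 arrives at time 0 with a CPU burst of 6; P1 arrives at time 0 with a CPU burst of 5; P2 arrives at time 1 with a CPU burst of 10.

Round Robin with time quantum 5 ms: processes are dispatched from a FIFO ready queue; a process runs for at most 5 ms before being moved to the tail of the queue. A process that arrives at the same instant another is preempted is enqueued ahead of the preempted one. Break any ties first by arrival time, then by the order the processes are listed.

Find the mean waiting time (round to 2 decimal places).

8.33

Timeline: | P0 0-5 | P1 5-10 | P2 10-15 | P0 15-16 | P2 16-21 |
Completion: P0=16  P1=10  P2=21
Turnaround (C−A): P0=16  P1=10  P2=20
Waiting times: P0=10, P1=5, P2=10
Average waiting = (10+5+10) / 3 = 25/3 = 8.33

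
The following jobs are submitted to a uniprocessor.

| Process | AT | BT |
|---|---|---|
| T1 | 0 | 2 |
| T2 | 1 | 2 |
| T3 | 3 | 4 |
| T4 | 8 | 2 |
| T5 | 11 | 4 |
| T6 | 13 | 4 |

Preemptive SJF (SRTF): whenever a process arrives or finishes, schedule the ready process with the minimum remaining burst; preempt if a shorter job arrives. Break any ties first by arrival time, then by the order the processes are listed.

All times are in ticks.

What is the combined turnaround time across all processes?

Timeline: | T1 0-2 | T2 2-4 | T3 4-8 | T4 8-10 | idle 10-11 | T5 11-15 | T6 15-19 |
Completion: T1=2  T2=4  T3=8  T4=10  T5=15  T6=19
Turnaround = completion − arrival: T1=2, T2=3, T3=5, T4=2, T5=4, T6=6
Total turnaround = 2 + 3 + 5 + 2 + 4 + 6 = 22

22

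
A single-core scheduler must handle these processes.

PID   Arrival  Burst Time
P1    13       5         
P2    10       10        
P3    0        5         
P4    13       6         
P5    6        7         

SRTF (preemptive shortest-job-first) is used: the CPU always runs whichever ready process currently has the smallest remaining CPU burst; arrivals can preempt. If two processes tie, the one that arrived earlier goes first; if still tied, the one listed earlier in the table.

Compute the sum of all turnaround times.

Schedule: | P3 0-5 | idle 5-6 | P5 6-13 | P1 13-18 | P4 18-24 | P2 24-34 |
Completion: P1=18  P2=34  P3=5  P4=24  P5=13
Turnaround (C−A): P1=5  P2=24  P3=5  P4=11  P5=7
Turnaround = completion − arrival: P1=5, P2=24, P3=5, P4=11, P5=7
Total turnaround = 5 + 24 + 5 + 11 + 7 = 52

52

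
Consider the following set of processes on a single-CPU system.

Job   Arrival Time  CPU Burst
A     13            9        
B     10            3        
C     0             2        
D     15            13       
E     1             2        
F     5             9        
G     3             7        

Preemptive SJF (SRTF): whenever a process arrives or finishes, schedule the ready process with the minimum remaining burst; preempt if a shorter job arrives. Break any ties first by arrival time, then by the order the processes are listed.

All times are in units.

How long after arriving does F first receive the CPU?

Gantt: | C 0-2 | E 2-4 | G 4-11 | B 11-14 | F 14-23 | A 23-32 | D 32-45 |
Completion: A=32  B=14  C=2  D=45  E=4  F=23  G=11
Turnaround (C−A): A=19  B=4  C=2  D=30  E=3  F=18  G=8
Response(F) = first start − arrival = 14 − 5 = 9

9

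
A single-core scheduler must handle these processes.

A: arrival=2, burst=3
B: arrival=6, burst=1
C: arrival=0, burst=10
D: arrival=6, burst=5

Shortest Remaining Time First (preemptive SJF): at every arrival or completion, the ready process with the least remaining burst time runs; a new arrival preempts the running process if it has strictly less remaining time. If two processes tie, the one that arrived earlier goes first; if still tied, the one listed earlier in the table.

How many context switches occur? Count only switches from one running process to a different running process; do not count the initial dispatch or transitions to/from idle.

5

Schedule: | C 0-2 | A 2-5 | C 5-6 | B 6-7 | D 7-12 | C 12-19 |
Completion: A=5  B=7  C=19  D=12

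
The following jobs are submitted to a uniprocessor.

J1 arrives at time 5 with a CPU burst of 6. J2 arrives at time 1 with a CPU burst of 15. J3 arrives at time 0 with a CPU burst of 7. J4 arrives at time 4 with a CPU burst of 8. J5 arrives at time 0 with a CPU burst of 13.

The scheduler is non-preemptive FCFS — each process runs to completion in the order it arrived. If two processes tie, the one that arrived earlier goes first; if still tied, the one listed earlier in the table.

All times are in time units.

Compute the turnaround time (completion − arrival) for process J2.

Gantt: | J3 0-7 | J5 7-20 | J2 20-35 | J4 35-43 | J1 43-49 |
Completion: J1=49  J2=35  J3=7  J4=43  J5=20
Turnaround (C−A): J1=44  J2=34  J3=7  J4=39  J5=20
Turnaround(J2) = completion − arrival = 35 − 1 = 34

34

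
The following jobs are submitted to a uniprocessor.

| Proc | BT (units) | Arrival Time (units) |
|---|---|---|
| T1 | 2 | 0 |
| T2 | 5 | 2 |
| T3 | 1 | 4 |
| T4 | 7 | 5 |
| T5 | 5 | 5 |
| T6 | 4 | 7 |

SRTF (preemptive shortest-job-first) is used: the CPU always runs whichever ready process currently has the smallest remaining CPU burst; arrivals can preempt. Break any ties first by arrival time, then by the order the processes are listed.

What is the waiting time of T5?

Gantt: | T1 0-2 | T2 2-4 | T3 4-5 | T2 5-8 | T6 8-12 | T5 12-17 | T4 17-24 |
Completion: T1=2  T2=8  T3=5  T4=24  T5=17  T6=12
Turnaround (C−A): T1=2  T2=6  T3=1  T4=19  T5=12  T6=5
Waiting(T5) = turnaround − burst = 12 − 5 = 7

7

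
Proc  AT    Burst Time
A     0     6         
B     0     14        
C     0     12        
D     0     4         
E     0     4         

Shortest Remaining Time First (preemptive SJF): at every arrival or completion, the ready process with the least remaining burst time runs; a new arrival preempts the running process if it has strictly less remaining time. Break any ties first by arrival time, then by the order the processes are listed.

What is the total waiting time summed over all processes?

Schedule: | D 0-4 | E 4-8 | A 8-14 | C 14-26 | B 26-40 |
Completion: A=14  B=40  C=26  D=4  E=8
Turnaround (C−A): A=14  B=40  C=26  D=4  E=8
Waiting = turnaround − burst: A=8, B=26, C=14, D=0, E=4
Total waiting = 8 + 26 + 14 + 0 + 4 = 52

52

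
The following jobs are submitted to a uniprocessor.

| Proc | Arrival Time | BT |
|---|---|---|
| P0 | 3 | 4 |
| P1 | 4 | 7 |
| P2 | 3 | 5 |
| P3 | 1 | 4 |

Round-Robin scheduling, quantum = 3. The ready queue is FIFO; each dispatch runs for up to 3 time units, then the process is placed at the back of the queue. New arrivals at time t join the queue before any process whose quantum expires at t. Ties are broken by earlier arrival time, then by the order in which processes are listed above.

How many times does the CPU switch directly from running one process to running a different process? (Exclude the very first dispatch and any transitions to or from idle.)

7

Schedule: | idle 0-1 | P3 1-4 | P0 4-7 | P2 7-10 | P1 10-13 | P3 13-14 | P0 14-15 | P2 15-17 | P1 17-21 |
Completion: P0=15  P1=21  P2=17  P3=14
Turnaround (C−A): P0=12  P1=17  P2=14  P3=13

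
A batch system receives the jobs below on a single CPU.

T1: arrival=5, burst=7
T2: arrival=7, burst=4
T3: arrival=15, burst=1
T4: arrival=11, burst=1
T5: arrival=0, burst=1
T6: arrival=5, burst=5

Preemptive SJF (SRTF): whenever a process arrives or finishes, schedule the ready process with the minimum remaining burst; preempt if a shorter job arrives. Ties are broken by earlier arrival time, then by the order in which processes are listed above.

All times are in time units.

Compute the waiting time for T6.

0

Gantt: | T5 0-1 | idle 1-5 | T6 5-10 | T2 10-11 | T4 11-12 | T2 12-15 | T3 15-16 | T1 16-23 |
Completion: T1=23  T2=15  T3=16  T4=12  T5=1  T6=10
Turnaround (C−A): T1=18  T2=8  T3=1  T4=1  T5=1  T6=5
Waiting(T6) = turnaround − burst = 5 − 5 = 0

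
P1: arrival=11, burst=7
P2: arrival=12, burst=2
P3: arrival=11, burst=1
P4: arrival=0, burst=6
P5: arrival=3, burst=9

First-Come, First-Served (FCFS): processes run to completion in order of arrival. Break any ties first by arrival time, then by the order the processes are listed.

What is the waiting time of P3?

Schedule: | P4 0-6 | P5 6-15 | P1 15-22 | P3 22-23 | P2 23-25 |
Completion: P1=22  P2=25  P3=23  P4=6  P5=15
Waiting(P3) = turnaround − burst = 12 − 1 = 11

11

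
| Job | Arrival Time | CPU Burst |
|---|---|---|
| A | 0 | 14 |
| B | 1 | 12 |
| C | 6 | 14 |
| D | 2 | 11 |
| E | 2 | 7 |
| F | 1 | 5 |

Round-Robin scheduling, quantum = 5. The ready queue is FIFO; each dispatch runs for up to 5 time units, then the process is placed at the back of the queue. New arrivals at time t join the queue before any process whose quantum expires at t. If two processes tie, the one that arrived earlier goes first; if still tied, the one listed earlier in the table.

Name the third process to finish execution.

A

Gantt: | A 0-5 | B 5-10 | F 10-15 | D 15-20 | E 20-25 | A 25-30 | C 30-35 | B 35-40 | D 40-45 | E 45-47 | A 47-51 | C 51-56 | B 56-58 | D 58-59 | C 59-63 |
Completion: A=51  B=58  C=63  D=59  E=47  F=15
Turnaround (C−A): A=51  B=57  C=57  D=57  E=45  F=14
Finish order: F → E → A → B → D → C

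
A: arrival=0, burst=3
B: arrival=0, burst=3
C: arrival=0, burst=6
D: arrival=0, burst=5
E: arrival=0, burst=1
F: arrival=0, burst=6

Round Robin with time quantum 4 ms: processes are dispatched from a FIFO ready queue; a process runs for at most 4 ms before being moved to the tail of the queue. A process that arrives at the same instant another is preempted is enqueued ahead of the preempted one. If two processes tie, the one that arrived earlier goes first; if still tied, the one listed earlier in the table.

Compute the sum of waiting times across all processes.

67

Timeline: | A 0-3 | B 3-6 | C 6-10 | D 10-14 | E 14-15 | F 15-19 | C 19-21 | D 21-22 | F 22-24 |
Completion: A=3  B=6  C=21  D=22  E=15  F=24
Turnaround (C−A): A=3  B=6  C=21  D=22  E=15  F=24
Waiting = turnaround − burst: A=0, B=3, C=15, D=17, E=14, F=18
Total waiting = 0 + 3 + 15 + 17 + 14 + 18 = 67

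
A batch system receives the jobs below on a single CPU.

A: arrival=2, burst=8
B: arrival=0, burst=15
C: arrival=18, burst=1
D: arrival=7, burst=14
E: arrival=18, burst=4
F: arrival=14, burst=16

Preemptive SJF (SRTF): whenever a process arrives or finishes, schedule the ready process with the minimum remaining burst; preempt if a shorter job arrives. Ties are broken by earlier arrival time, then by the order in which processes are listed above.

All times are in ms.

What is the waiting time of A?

0

Schedule: | B 0-2 | A 2-10 | B 10-18 | C 18-19 | E 19-23 | B 23-28 | D 28-42 | F 42-58 |
Completion: A=10  B=28  C=19  D=42  E=23  F=58
Turnaround (C−A): A=8  B=28  C=1  D=35  E=5  F=44
Waiting(A) = turnaround − burst = 8 − 8 = 0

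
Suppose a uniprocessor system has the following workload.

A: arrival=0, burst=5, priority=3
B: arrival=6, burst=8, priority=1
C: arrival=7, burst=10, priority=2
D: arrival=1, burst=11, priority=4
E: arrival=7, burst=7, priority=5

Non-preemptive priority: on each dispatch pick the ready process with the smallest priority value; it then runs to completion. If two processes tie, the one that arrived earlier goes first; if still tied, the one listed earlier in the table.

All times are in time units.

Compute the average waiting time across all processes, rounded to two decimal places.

Timeline: | A 0-5 | D 5-16 | B 16-24 | C 24-34 | E 34-41 |
Completion: A=5  B=24  C=34  D=16  E=41
Turnaround (C−A): A=5  B=18  C=27  D=15  E=34
Waiting times: A=0, B=10, C=17, D=4, E=27
Average waiting = (0+10+17+4+27) / 5 = 58/5 = 11.60

11.60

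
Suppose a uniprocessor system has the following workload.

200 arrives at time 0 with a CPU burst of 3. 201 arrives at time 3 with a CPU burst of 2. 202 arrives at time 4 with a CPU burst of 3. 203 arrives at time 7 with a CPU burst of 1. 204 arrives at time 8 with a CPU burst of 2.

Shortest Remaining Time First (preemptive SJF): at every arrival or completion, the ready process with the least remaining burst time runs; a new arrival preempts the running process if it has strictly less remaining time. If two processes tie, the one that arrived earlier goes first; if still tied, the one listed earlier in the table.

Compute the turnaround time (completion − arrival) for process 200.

Schedule: | 200 0-3 | 201 3-5 | 202 5-8 | 203 8-9 | 204 9-11 |
Completion: 200=3  201=5  202=8  203=9  204=11
Turnaround(200) = completion − arrival = 3 − 0 = 3

3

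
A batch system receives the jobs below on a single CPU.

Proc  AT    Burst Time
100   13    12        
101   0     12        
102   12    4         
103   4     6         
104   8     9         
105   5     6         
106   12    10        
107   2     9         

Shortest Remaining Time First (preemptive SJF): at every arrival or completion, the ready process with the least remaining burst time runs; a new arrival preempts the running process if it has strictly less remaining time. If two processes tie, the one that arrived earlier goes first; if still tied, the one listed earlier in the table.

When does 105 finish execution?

Schedule: | 101 0-2 | 107 2-4 | 103 4-10 | 105 10-16 | 102 16-20 | 107 20-27 | 104 27-36 | 101 36-46 | 106 46-56 | 100 56-68 |
Completion: 100=68  101=46  102=20  103=10  104=36  105=16  106=56  107=27
Turnaround (C−A): 100=55  101=46  102=8  103=6  104=28  105=11  106=44  107=25

16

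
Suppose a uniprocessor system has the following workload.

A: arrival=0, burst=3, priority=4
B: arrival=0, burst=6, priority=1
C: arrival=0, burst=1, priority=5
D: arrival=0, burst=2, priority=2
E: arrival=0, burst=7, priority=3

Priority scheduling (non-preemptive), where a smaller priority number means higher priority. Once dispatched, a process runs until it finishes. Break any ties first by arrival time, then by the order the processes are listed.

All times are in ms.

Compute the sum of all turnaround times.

66

Schedule: | B 0-6 | D 6-8 | E 8-15 | A 15-18 | C 18-19 |
Completion: A=18  B=6  C=19  D=8  E=15
Turnaround (C−A): A=18  B=6  C=19  D=8  E=15
Turnaround = completion − arrival: A=18, B=6, C=19, D=8, E=15
Total turnaround = 18 + 6 + 19 + 8 + 15 = 66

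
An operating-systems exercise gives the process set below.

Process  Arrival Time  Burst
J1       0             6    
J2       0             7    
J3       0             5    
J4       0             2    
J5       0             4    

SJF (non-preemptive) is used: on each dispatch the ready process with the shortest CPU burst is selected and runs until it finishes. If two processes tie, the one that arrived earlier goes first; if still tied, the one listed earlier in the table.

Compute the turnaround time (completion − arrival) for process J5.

6

Timeline: | J4 0-2 | J5 2-6 | J3 6-11 | J1 11-17 | J2 17-24 |
Completion: J1=17  J2=24  J3=11  J4=2  J5=6
Turnaround(J5) = completion − arrival = 6 − 0 = 6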